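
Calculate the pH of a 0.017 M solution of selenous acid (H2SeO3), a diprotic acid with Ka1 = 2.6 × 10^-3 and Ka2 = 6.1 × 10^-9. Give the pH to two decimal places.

Ka1 ≫ Ka2, so treat the first dissociation as the only significant source of H+.
Ka1 = x²/(0.017 − x) = 2.6 × 10^-3
Solving the quadratic: x = (−Ka1 + √(Ka1² + 4·Ka1·C₀))/2 = 5.47 × 10^-3 M
pH = −log(5.47 × 10^-3) = 2.26

pH = 2.26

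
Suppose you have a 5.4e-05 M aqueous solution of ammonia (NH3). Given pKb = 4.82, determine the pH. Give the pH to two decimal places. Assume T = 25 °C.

pH = 9.34

NH3 + H2O ⇌ NH4+ + OH-
Kb = 10^(−4.82) = 1.51 × 10^-5
From the ICE table, Kb = [OH-]²/(5.4e-05 − [OH-]) = 1.51 × 10^-5.
[OH-] is not negligible relative to C₀; solve [OH-]² + 1.51e-05·[OH-] − 8.15e-10 = 0.
[OH-] = [−1.51e-05 + √(1.51e-05² + 3.26e-09)]/2 = 2.20 × 10^-5 M
pOH = −log(2.20 × 10^-5) = 4.66; pH = 14.00 − 4.66 = 9.34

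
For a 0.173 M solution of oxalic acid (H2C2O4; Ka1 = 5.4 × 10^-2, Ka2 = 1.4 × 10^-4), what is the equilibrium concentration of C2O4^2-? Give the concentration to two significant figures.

First ionization gives [H+] ≈ [HC2O4-] = 7.34 × 10^-2 M.
Second step: Ka2 = [H+][C2O4^2-]/[HC2O4-] ≈ [C2O4^2-] (since [H+] ≈ [HC2O4-]).
So [C2O4^2-] ≈ Ka2.

1.4 × 10^-4 M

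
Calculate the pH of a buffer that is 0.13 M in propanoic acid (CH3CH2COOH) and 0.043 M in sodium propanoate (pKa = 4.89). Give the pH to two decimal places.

Using pH = pKa + log([base]/[acid]) with [base]/[acid] = 0.043/0.13:
pH = 4.89 + (-0.480) = 4.41

pH = 4.41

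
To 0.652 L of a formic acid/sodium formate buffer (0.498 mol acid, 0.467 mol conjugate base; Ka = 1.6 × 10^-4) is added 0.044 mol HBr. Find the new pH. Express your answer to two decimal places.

Added H+ converts HCOO- to HCOOH: HCOOH → 0.542 mol, HCOO- → 0.423 mol.
pKa = −log(1.6 × 10^-4) = 3.796
pH = pKa + log([A⁻]/[HA]) = 3.796 + log(0.423/0.542) = 3.796 -0.108

pH = 3.69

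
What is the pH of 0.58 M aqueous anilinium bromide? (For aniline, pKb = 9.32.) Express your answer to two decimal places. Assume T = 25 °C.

C6H5NH3+ is the conjugate acid of the weak base C6H5NH2.
Kb = 10^(−9.32) = 4.79 × 10^-10
Ka = Kw/Kb = 1.0×10^-14 / 4.79 × 10^-10 = 2.09 × 10^-5
Ka = [H+]²/(0.58 − [H+]) = 2.09 × 10^-5
Neglecting [H+] in the denominator: [H+] = √(2.09 × 10^-5 × 0.58) = 3.48 × 10^-3 M
pH = −log[H+] = −log(3.48 × 10^-3) = 2.46

pH = 2.46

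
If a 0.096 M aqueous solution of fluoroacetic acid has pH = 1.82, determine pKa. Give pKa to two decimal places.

pKa = 2.55

[H+] = 10^(-1.82) = 1.51 × 10^-2 M
At equilibrium [HA] = 0.096 − 1.51 × 10^-2 = 8.09 × 10^-2 M
Ka = [H+][A-]/[HA] = (1.51 × 10^-2)² / 8.09 × 10^-2 = 2.82 × 10^-3
pKa = -log(2.82 × 10^-3) = 2.55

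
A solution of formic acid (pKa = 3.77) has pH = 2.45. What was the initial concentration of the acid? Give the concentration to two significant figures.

C₀ = 7.8 × 10^-2 M

[H+] = 10^(-2.45) = 3.55 × 10^-3 M = x
Ka = 10^(−3.77) = 1.70 × 10^-4
Ka = x²/(C₀ − x) ⇒ C₀ = x + x²/Ka
C₀ = 3.55 × 10^-3 + (3.55 × 10^-3)²/(1.70 × 10^-4) = 7.77 × 10^-2 M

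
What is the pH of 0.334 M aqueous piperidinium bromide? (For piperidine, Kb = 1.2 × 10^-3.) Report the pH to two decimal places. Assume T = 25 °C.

pH = 5.78

C5H10NH2+ is the conjugate acid of the weak base C5H10NH.
Ka = Kw/Kb = 1.0×10^-14 / 1.2 × 10^-3 = 8.33 × 10^-12
Ka = x²/(0.334 − x) = 8.33 × 10^-12
Since Ka ≪ C₀, x ≈ √(Ka·C₀) = 1.67 × 10^-6 M.
(x/C₀ = 0.0005% < 5%, so the approximation holds.)
pH = −log(1.67 × 10^-6) = 5.78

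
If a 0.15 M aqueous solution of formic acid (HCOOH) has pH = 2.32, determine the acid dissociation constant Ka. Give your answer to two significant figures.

Ka = 1.6 × 10^-4

[H+] = 10^(-2.32) = 4.79 × 10^-3 M
At equilibrium [HA] = 0.15 − 4.79 × 10^-3 = 1.45 × 10^-1 M
Ka = [H+][A-]/[HA] = (4.79 × 10^-3)² / 1.45 × 10^-1 = 1.6 × 10^-4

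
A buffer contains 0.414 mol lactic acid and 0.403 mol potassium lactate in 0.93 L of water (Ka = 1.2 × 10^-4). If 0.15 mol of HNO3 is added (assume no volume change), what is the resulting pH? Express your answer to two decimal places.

pH = 3.57

Added H+ converts CH3CH(OH)COO- to CH3CH(OH)COOH: CH3CH(OH)COOH → 0.564 mol, CH3CH(OH)COO- → 0.253 mol.
pKa = −log(1.2 × 10^-4) = 3.921
Henderson–Hasselbalch with mole ratio 0.253/0.564: pH = 3.921 + (-0.348)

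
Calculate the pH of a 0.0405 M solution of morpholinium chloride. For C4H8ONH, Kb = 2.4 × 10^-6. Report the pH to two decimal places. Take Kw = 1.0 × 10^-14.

C4H8ONH2+ is the conjugate acid of the weak base C4H8ONH.
Ka = Kw/Kb = 1.0×10^-14 / 2.4 × 10^-6 = 4.17 × 10^-9
Ka = [H+]²/(0.0405 − [H+]) = 4.17 × 10^-9
Since Ka ≪ C₀, [H+] ≈ √(Ka·C₀) = 1.30 × 10^-5 M.
([H+]/C₀ = 0.032% < 5%, so the approximation holds.)
pH = −log[H+] = −log(1.30 × 10^-5) = 4.89

pH = 4.89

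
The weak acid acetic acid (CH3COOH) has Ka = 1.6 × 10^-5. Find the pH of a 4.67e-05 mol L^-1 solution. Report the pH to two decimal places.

pH = 4.69

CH3COOH ⇌ CH3COO- + H+
Let x = [H+] at equilibrium. Ka = x²/(4.67e-05 − x).
x is not negligible relative to C₀; solve x² + 1.6e-05·x − 7.47e-10 = 0.
x = [−1.6e-05 + √(1.6e-05² + 2.99e-09)]/2 = 2.05 × 10^-5 M
pH = −log[H+] = −log(2.05 × 10^-5) = 4.69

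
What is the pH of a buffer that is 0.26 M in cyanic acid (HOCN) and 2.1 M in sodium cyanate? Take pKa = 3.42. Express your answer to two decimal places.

Using pH = pKa + log([base]/[acid]) with [base]/[acid] = 2.1/0.26:
pH = 3.42 + (+0.907) = 4.33

pH = 4.33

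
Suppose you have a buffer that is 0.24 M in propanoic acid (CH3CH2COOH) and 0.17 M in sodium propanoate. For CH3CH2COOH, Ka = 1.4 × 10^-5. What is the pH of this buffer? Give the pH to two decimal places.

pKa = −log(1.4 × 10^-5) = 4.854
Henderson–Hasselbalch: pH = pKa + log([CH3CH2COO-]/[CH3CH2COOH]) = 4.854 + log(0.17/0.24)
pH = 4.854 + (-0.150) = 4.70

pH = 4.70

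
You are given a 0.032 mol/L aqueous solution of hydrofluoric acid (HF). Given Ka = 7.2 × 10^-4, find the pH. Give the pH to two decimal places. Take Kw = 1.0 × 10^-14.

pH = 2.35

HF ⇌ F- + H+
Ka = x²/(0.032 − x) = 7.2 × 10^-4
Here C₀/Ka ≈ 44.4, so the small-x approximation fails. Use the quadratic:
x = [−0.00072 + √(0.00072² + 9.22e-05)]/2 = 4.45 × 10^-3 M
pH = −log(4.45 × 10^-3) = 2.35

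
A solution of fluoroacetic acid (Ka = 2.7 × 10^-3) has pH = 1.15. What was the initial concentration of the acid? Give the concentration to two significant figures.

C₀ = 1.9 M

[H+] = 10^(-1.15) = 7.08 × 10^-2 M = x
Ka = x²/(C₀ − x) ⇒ C₀ = x + x²/Ka
C₀ = 7.08 × 10^-2 + (7.08 × 10^-2)²/(2.7 × 10^-3) = 1.93 M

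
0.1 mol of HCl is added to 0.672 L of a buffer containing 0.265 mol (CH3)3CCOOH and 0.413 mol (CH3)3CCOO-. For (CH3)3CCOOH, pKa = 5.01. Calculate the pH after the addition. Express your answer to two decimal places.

pH = 4.94

Added H+ converts (CH3)3CCOO- to (CH3)3CCOOH: (CH3)3CCOOH → 0.365 mol, (CH3)3CCOO- → 0.313 mol.
Henderson–Hasselbalch with mole ratio 0.313/0.365: pH = 5.01 + (-0.067)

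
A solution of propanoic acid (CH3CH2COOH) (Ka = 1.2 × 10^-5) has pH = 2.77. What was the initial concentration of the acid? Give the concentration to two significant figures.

C₀ = 2.4 × 10^-1 M

[H+] = 10^(-2.77) = 1.70 × 10^-3 M = x
Ka = x²/(C₀ − x) ⇒ C₀ = x + x²/Ka
C₀ = 1.70 × 10^-3 + (1.70 × 10^-3)²/(1.2 × 10^-5) = 2.43 × 10^-1 M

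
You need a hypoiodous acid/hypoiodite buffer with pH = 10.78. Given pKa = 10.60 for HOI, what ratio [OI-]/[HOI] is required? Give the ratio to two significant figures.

pH = pKa + log(r) ⇒ log(r) = 10.78 − 10.60 = +0.18
r = [OI-]/[HOI] = 10^(+0.18) = 1.51

ratio = 1.5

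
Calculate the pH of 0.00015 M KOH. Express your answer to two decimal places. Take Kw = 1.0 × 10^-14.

pH = 10.18

KOH is a strong base; [OH-] = 0.00015 M.
pOH = -log(0.00015) = 3.82
pH = 14.00 - 3.82 = 10.18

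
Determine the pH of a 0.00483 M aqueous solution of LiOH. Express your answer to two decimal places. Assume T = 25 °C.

LiOH is a strong base; [OH-] = 0.00483 M.
pOH = -log(0.00483) = 2.32
pH = 14.00 - 2.32 = 11.68

pH = 11.68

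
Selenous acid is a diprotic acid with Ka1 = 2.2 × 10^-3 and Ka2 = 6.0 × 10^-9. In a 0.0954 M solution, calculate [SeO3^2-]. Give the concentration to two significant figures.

6.0 × 10^-9 M

First ionization gives [H+] ≈ [HSeO3-] = 1.34 × 10^-2 M.
Second step: Ka2 = [H+][SeO3^2-]/[HSeO3-] ≈ [SeO3^2-] (since [H+] ≈ [HSeO3-]).
So [SeO3^2-] ≈ Ka2.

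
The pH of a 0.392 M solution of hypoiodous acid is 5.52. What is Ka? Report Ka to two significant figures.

Ka = 2.3 × 10^-11

[H+] = 10^(-5.52) = 3.02 × 10^-6 M
At equilibrium [HA] = 0.392 − 3.02 × 10^-6 = 3.92 × 10^-1 M
Ka = [H+][A-]/[HA] = (3.02 × 10^-6)² / 3.92 × 10^-1 = 2.3 × 10^-11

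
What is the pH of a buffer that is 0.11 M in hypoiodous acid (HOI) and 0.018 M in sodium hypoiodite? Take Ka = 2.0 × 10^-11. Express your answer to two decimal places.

pKa = −log(2.0 × 10^-11) = 10.699
Henderson–Hasselbalch: pH = pKa + log([OI-]/[HOI]) = 10.699 + log(0.018/0.11)
pH = 10.699 + (-0.786) = 9.91

pH = 9.91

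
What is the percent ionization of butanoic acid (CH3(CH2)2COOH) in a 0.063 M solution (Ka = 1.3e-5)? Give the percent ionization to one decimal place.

CH3(CH2)2COOH ⇌ CH3(CH2)2COO- + H+; let x = [H+] at equilibrium.
x ≈ √(Ka·C₀) = √(1.3 × 10^-5 × 0.063) = 9.05 × 10^-4 M
Fraction ionized = 9.05 × 10^-4 / 0.063 = 0.0144 → 1.4%

1.4%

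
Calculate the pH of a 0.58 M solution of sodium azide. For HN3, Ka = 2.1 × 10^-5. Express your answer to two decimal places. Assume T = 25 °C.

pH = 9.22

N3- is the conjugate base of the weak acid HN3.
Kb = Kw/Ka = 1.0×10^-14 / 2.1 × 10^-5 = 4.76 × 10^-10
From the ICE table, Kb = x²/(0.58 − x) = 4.76 × 10^-10.
Since Kb ≪ C₀, x ≈ √(Kb·C₀) = 1.66 × 10^-5 M.
Check: 0.0029% ionized — well under 5%, approximation valid.
pOH = 4.78, so pH = 14.00 − pOH = 9.22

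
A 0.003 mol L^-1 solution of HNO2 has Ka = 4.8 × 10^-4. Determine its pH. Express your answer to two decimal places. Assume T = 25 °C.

HNO2 ⇌ NO2- + H+
From the ICE table, Ka = x²/(0.003 − x) = 4.8 × 10^-4.
Here C₀/Ka ≈ 6.25, so the small-x approximation fails. Use the quadratic:
x = (−Ka + √(Ka² + 4·Ka·C₀))/2 = 9.84 × 10^-4 M
pH = −log[H+] = −log(9.84 × 10^-4) = 3.01

pH = 3.01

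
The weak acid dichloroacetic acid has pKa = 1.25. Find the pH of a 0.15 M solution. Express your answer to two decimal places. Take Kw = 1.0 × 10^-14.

Cl2CHCOOH ⇌ Cl2CHCOO- + H+
Ka = 10^(−1.25) = 5.62 × 10^-2
From the ICE table, Ka = [H+]²/(0.15 − [H+]) = 5.62 × 10^-2.
Here C₀/Ka ≈ 2.67, so the small-[H+] approximation fails. Use the quadratic:
[H+] = (−Ka + √(Ka² + 4·Ka·C₀))/2 = 6.79 × 10^-2 M
pH = −log[H+] = −log(6.79 × 10^-2) = 1.17

pH = 1.17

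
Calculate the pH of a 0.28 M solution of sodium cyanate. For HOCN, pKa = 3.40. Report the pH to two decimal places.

OCN- is the conjugate base of the weak acid HOCN.
Ka = 10^(−3.40) = 3.98 × 10^-4
Kb = Kw/Ka = 1.0×10^-14 / 3.98 × 10^-4 = 2.51 × 10^-11
Kb = [OH-]²/(0.28 − [OH-]) = 2.51 × 10^-11
Since Kb ≪ C₀, [OH-] ≈ √(Kb·C₀) = 2.65 × 10^-6 M.
pOH = 5.58, so pH = 14.00 − pOH = 8.42

pH = 8.42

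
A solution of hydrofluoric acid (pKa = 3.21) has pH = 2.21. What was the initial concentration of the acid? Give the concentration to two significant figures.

[H+] = 10^(-2.21) = 6.17 × 10^-3 M = x
Ka = 10^(−3.21) = 6.17 × 10^-4
Ka = x²/(C₀ − x) ⇒ C₀ = x + x²/Ka
C₀ = 6.17 × 10^-3 + (6.17 × 10^-3)²/(6.17 × 10^-4) = 6.79 × 10^-2 M

C₀ = 6.8 × 10^-2 M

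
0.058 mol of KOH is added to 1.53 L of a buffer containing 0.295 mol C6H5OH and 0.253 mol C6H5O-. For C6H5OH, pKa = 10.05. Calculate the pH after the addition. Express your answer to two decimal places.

After neutralization: n(C6H5OH) = 0.237 mol, n(C6H5O-) = 0.311 mol.
pH = pKa + log([A⁻]/[HA]) = 10.05 + log(0.311/0.237) = 10.05 +0.118

pH = 10.17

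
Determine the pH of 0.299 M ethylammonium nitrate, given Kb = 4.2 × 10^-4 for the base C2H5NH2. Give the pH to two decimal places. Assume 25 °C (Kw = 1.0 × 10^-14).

C2H5NH3+ is the conjugate acid of the weak base C2H5NH2.
Ka = Kw/Kb = 1.0×10^-14 / 4.2 × 10^-4 = 2.38 × 10^-11
From the ICE table, Ka = x²/(0.299 − x) = 2.38 × 10^-11.
Assume x ≪ 0.299: x ≈ √(2.38 × 10^-11 × 0.299) = 2.67 × 10^-6 M
pH = −log(2.67 × 10^-6) = 5.57

pH = 5.57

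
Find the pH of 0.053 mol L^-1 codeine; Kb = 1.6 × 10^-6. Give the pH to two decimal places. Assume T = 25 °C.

C18H21NO3 + H2O ⇌ C18H22NO3+ + OH-
Kb = [OH-]²/(0.053 − [OH-]) = 1.6 × 10^-6
Neglecting [OH-] in the denominator: [OH-] = √(1.6 × 10^-6 × 0.053) = 2.91 × 10^-4 M
pOH = −log(2.91 × 10^-4) = 3.54; pH = 14.00 − 3.54 = 10.46

pH = 10.46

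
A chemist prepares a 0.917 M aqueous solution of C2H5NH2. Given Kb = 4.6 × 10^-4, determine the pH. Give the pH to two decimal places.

pH = 12.31

C2H5NH2 + H2O ⇌ C2H5NH3+ + OH-
From the ICE table, Kb = x²/(0.917 − x) = 4.6 × 10^-4.
Neglecting x in the denominator: x = √(4.6 × 10^-4 × 0.917) = 2.05 × 10^-2 M
(x/C₀ = 2.2% < 5%, so the approximation holds.)
pOH = 1.69, so pH = 14.00 − pOH = 12.31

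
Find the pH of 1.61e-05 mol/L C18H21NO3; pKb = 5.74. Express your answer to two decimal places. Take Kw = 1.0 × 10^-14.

pH = 8.66

C18H21NO3 + H2O ⇌ C18H22NO3+ + OH-
Kb = 10^(−5.74) = 1.82 × 10^-6
Kb = [OH-]²/(1.61e-05 − [OH-]) = 1.82 × 10^-6
Here C₀/Kb ≈ 8.85, so the small-[OH-] approximation fails. Use the quadratic:
[OH-] = [−1.82e-06 + √(1.82e-06² + 1.17e-10)]/2 = 4.58 × 10^-6 M
pOH = −log(4.58 × 10^-6) = 5.34; pH = 14.00 − 5.34 = 8.66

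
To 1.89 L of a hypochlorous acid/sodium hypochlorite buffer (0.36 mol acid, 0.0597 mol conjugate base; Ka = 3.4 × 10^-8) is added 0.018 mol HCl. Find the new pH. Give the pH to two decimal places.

pH = 6.51

After neutralization: n(HOCl) = 0.378 mol, n(OCl-) = 0.0417 mol.
pKa = −log(3.4 × 10^-8) = 7.469
Henderson–Hasselbalch with mole ratio 0.0417/0.378: pH = 7.469 + (-0.957)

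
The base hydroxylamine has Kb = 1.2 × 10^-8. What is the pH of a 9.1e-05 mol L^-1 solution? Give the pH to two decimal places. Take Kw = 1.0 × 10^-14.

pH = 8.02

NH2OH + H2O ⇌ NH3OH+ + OH-
Kb = x²/(9.1e-05 − x) = 1.2 × 10^-8
Neglecting x in the denominator: x = √(1.2 × 10^-8 × 9.1e-05) = 1.04 × 10^-6 M
(x/C₀ = 1.1% < 5%, so the approximation holds.)
pOH = 5.98, so pH = 14.00 − pOH = 8.02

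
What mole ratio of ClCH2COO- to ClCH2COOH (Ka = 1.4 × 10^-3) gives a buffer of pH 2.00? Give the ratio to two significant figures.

pKa = -log(1.4 × 10^-3) = 2.854
pH = pKa + log(r) ⇒ log(r) = 2.00 − 2.854 = -0.854
r = [ClCH2COO-]/[ClCH2COOH] = 10^(-0.854) = 0.14

ratio = 0.14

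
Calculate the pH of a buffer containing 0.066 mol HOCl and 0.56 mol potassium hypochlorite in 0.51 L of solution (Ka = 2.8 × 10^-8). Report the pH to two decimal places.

pH = 8.48

pKa = −log(2.8 × 10^-8) = 7.553
Henderson–Hasselbalch: pH = pKa + log([OCl-]/[HOCl]) = 7.553 + log(0.56/0.066)
pH = 7.553 + (+0.929) = 8.48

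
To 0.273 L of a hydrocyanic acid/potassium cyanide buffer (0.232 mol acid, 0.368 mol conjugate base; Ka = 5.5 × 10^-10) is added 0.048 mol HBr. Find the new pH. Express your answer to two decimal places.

pH = 9.32

After neutralization: n(HCN) = 0.28 mol, n(CN-) = 0.32 mol.
pKa = −log(5.5 × 10^-10) = 9.260
pH = pKa + log([A⁻]/[HA]) = 9.260 + log(0.32/0.28) = 9.260 +0.058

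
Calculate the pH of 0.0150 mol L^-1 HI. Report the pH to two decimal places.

HI is a strong acid and dissociates completely, so [H+] = 0.0150 M.
pH = -log(0.015) = 1.82

pH = 1.82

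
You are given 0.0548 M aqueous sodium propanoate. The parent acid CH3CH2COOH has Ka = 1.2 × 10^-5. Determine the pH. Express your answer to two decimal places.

CH3CH2COO- is the conjugate base of the weak acid CH3CH2COOH.
Kb = Kw/Ka = 1.0×10^-14 / 1.2 × 10^-5 = 8.33 × 10^-10
From the ICE table, Kb = x²/(0.0548 − x) = 8.33 × 10^-10.
Neglecting x in the denominator: x = √(8.33 × 10^-10 × 0.0548) = 6.76 × 10^-6 M
pOH = 5.17, so pH = 14.00 − pOH = 8.83

pH = 8.83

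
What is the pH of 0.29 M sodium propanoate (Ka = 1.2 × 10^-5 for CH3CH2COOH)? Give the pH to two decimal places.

pH = 9.19

CH3CH2COO- is the conjugate base of the weak acid CH3CH2COOH.
Kb = Kw/Ka = 1.0×10^-14 / 1.2 × 10^-5 = 8.33 × 10^-10
Let x = [OH-] at equilibrium. Kb = x²/(0.29 − x).
Since Kb ≪ C₀, x ≈ √(Kb·C₀) = 1.55 × 10^-5 M.
Check: 0.0054% ionized — well under 5%, approximation valid.
pOH = 4.81, so pH = 14.00 − pOH = 9.19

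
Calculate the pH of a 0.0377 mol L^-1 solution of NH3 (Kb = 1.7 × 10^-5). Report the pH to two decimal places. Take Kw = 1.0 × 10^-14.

pH = 10.90

NH3 + H2O ⇌ NH4+ + OH-
Kb = x²/(0.0377 − x) = 1.7 × 10^-5
Neglecting x in the denominator: x = √(1.7 × 10^-5 × 0.0377) = 8.01 × 10^-4 M
pOH = 3.10, so pH = 14.00 − pOH = 10.90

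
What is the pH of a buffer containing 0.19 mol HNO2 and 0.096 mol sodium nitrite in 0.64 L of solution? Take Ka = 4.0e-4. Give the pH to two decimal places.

pKa = −log(4.0 × 10^-4) = 3.398
Using pH = pKa + log([base]/[acid]) with [base]/[acid] = 0.096/0.19:
pH = 3.398 + (-0.296) = 3.10

pH = 3.10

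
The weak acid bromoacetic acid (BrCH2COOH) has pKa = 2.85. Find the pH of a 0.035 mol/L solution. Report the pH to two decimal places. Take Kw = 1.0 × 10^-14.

pH = 2.20

BrCH2COOH ⇌ BrCH2COO- + H+
Ka = 10^(−2.85) = 1.41 × 10^-3
Ka = [H+]²/(0.035 − [H+]) = 1.41 × 10^-3
The 5% rule fails; solving [H+]² + Ka·[H+] − Ka·C₀ = 0 exactly:
[H+] = [−0.00141 + √(0.00141² + 0.000197)]/2 = 6.36 × 10^-3 M
pH = −log(6.36 × 10^-3) = 2.20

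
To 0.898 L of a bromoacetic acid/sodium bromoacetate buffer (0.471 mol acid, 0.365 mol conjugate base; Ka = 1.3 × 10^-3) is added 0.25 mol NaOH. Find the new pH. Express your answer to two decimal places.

pH = 3.33

After neutralization: n(BrCH2COOH) = 0.221 mol, n(BrCH2COO-) = 0.615 mol.
pKa = −log(1.3 × 10^-3) = 2.886
Henderson–Hasselbalch with mole ratio 0.615/0.221: pH = 2.886 + (+0.444)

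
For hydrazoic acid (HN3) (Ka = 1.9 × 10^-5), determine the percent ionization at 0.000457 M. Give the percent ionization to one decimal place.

HN3 ⇌ N3- + H+; let x = [H+] at equilibrium.
Solve x² + 1.9e-05x − 8.68e-09 = 0 → x = 8.42 × 10^-5 M
Fraction ionized = 8.42 × 10^-5 / 0.000457 = 0.1842 → 18.4%

18.4%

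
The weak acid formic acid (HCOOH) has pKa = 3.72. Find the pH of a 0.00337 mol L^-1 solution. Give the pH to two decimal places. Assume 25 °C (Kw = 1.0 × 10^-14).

HCOOH ⇌ HCOO- + H+
Ka = 10^(−3.72) = 1.91 × 10^-4
From the ICE table, Ka = [H+]²/(0.00337 − [H+]) = 1.91 × 10^-4.
[H+] is not negligible relative to C₀; solve [H+]² + 0.000191·[H+] − 6.44e-07 = 0.
[H+] = (−Ka + √(Ka² + 4·Ka·C₀))/2 = 7.12 × 10^-4 M
pH = −log(7.12 × 10^-4) = 3.15

pH = 3.15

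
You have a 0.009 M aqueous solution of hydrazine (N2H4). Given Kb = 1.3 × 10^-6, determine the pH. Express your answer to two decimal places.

N2H4 + H2O ⇌ N2H5+ + OH-
From the ICE table, Kb = x²/(0.009 − x) = 1.3 × 10^-6.
Assume x ≪ 0.009: x ≈ √(1.3 × 10^-6 × 0.009) = 1.08 × 10^-4 M
pOH = 3.97, so pH = 14.00 − pOH = 10.03

pH = 10.03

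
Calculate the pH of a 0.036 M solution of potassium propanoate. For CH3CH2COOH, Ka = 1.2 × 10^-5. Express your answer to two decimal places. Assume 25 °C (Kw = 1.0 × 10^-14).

pH = 8.74

CH3CH2COO- is the conjugate base of the weak acid CH3CH2COOH.
Kb = Kw/Ka = 1.0×10^-14 / 1.2 × 10^-5 = 8.33 × 10^-10
Kb = [OH-]²/(0.036 − [OH-]) = 8.33 × 10^-10
Assume [OH-] ≪ 0.036: [OH-] ≈ √(8.33 × 10^-10 × 0.036) = 5.48 × 10^-6 M
pOH = −log(5.48 × 10^-6) = 5.26; pH = 14.00 − 5.26 = 8.74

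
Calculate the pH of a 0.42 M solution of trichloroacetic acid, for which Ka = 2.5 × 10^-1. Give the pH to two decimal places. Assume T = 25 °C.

pH = 0.65

Cl3CCOOH ⇌ Cl3CCOO- + H+
From the ICE table, Ka = [H+]²/(0.42 − [H+]) = 2.5 × 10^-1.
The 5% rule fails; solving [H+]² + Ka·[H+] − Ka·C₀ = 0 exactly:
[H+] = (−Ka + √(Ka² + 4·Ka·C₀))/2 = 2.22 × 10^-1 M
pH = −log(2.22 × 10^-1) = 0.65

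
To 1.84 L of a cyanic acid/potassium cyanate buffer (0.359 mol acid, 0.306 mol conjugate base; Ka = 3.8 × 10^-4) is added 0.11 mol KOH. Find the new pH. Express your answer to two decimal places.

pH = 3.64

OH- converts HOCN to OCN-: HOCN → 0.249 mol, OCN- → 0.416 mol.
pKa = −log(3.8 × 10^-4) = 3.420
pH = pKa + log([A⁻]/[HA]) = 3.420 + log(0.416/0.249) = 3.420 +0.223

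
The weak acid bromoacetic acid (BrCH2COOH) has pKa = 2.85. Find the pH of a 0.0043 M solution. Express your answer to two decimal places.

pH = 2.73

BrCH2COOH ⇌ BrCH2COO- + H+
Ka = 10^(−2.85) = 1.41 × 10^-3
From the ICE table, Ka = [H+]²/(0.0043 − [H+]) = 1.41 × 10^-3.
Here C₀/Ka ≈ 3.05, so the small-[H+] approximation fails. Use the quadratic:
[H+] = [−0.00141 + √(0.00141² + 2.43e-05)]/2 = 1.86 × 10^-3 M
pH = −log[H+] = −log(1.86 × 10^-3) = 2.73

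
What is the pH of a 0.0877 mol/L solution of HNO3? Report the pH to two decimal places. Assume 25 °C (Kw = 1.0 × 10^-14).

HNO3 is a strong acid and dissociates completely, so [H+] = 0.0877 M.
pH = -log(0.0877) = 1.06

pH = 1.06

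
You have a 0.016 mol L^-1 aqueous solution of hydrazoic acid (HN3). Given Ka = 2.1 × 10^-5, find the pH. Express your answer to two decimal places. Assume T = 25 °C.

HN3 ⇌ N3- + H+
From the ICE table, Ka = [H+]²/(0.016 − [H+]) = 2.1 × 10^-5.
Since Ka ≪ C₀, [H+] ≈ √(Ka·C₀) = 5.80 × 10^-4 M.
Check: 3.6% ionized — well under 5%, approximation valid.
pH = −log(5.80 × 10^-4) = 3.24

pH = 3.24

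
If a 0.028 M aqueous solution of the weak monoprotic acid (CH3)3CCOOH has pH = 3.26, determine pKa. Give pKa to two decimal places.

pKa = 4.96

[H+] = 10^(-3.26) = 5.50 × 10^-4 M
At equilibrium [HA] = 0.028 − 5.50 × 10^-4 = 2.75 × 10^-2 M
Ka = [H+][A-]/[HA] = (5.50 × 10^-4)² / 2.75 × 10^-2 = 1.10 × 10^-5
pKa = -log(1.10 × 10^-5) = 4.96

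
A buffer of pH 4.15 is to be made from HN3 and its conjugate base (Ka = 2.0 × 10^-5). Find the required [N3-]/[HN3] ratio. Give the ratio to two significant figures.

pKa = -log(2.0 × 10^-5) = 4.699
pH = pKa + log(r) ⇒ log(r) = 4.15 − 4.699 = -0.549
r = [N3-]/[HN3] = 10^(-0.549) = 0.282

ratio = 0.28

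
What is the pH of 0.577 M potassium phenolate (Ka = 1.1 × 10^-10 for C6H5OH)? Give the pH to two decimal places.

C6H5O- is the conjugate base of the weak acid C6H5OH.
Kb = Kw/Ka = 1.0×10^-14 / 1.1 × 10^-10 = 9.09 × 10^-5
Kb = x²/(0.577 − x) = 9.09 × 10^-5
Neglecting x in the denominator: x = √(9.09 × 10^-5 × 0.577) = 7.24 × 10^-3 M
pOH = −log(7.24 × 10^-3) = 2.14; pH = 14.00 − 2.14 = 11.86

pH = 11.86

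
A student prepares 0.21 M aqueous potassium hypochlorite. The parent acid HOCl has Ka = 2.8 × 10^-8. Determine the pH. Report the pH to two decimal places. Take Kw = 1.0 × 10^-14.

pH = 10.44

OCl- is the conjugate base of the weak acid HOCl.
Kb = Kw/Ka = 1.0×10^-14 / 2.8 × 10^-8 = 3.57 × 10^-7
From the ICE table, Kb = [OH-]²/(0.21 − [OH-]) = 3.57 × 10^-7.
Neglecting [OH-] in the denominator: [OH-] = √(3.57 × 10^-7 × 0.21) = 2.74 × 10^-4 M
Check: 0.13% ionized — well under 5%, approximation valid.
pOH = −log(2.74 × 10^-4) = 3.56; pH = 14.00 − 3.56 = 10.44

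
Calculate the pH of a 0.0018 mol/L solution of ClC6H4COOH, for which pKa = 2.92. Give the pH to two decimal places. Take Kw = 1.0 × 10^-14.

ClC6H4COOH ⇌ ClC6H4COO- + H+
Ka = 10^(−2.92) = 1.20 × 10^-3
Let x = [H+] at equilibrium. Ka = x²/(0.0018 − x).
x is not negligible relative to C₀; solve x² + 0.0012·x − 2.16e-06 = 0.
x = [−0.0012 + √(0.0012² + 8.64e-06)]/2 = 9.87 × 10^-4 M
pH = −log[H+] = −log(9.87 × 10^-4) = 3.01

pH = 3.01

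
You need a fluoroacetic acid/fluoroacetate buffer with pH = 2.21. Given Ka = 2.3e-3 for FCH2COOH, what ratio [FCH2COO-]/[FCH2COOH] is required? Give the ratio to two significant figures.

pKa = -log(2.3 × 10^-3) = 2.638
pH = pKa + log(r) ⇒ log(r) = 2.21 − 2.638 = -0.428
r = [FCH2COO-]/[FCH2COOH] = 10^(-0.428) = 0.373

ratio = 0.37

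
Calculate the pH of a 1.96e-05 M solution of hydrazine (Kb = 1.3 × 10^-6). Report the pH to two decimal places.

N2H4 + H2O ⇌ N2H5+ + OH-
Let x = [OH-] at equilibrium. Kb = x²/(1.96e-05 − x).
Here C₀/Kb ≈ 15.1, so the small-x approximation fails. Use the quadratic:
x = (−Kb + √(Kb² + 4·Kb·C₀))/2 = 4.44 × 10^-6 M
pOH = −log(4.44 × 10^-6) = 5.35; pH = 14.00 − 5.35 = 8.65

pH = 8.65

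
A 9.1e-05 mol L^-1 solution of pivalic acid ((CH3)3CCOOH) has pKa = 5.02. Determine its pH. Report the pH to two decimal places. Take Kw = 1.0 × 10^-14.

pH = 4.60

(CH3)3CCOOH ⇌ (CH3)3CCOO- + H+
Ka = 10^(−5.02) = 9.55 × 10^-6
Ka = [H+]²/(9.1e-05 − [H+]) = 9.55 × 10^-6
[H+] is not negligible relative to C₀; solve [H+]² + 9.55e-06·[H+] − 8.69e-10 = 0.
[H+] = [−9.55e-06 + √(9.55e-06² + 3.48e-09)]/2 = 2.51 × 10^-5 M
pH = −log(2.51 × 10^-5) = 4.60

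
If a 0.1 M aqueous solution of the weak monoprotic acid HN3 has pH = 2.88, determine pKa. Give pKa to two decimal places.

pKa = 4.75

[H+] = 10^(-2.88) = 1.32 × 10^-3 M
At equilibrium [HA] = 0.1 − 1.32 × 10^-3 = 9.87 × 10^-2 M
Ka = [H+][A-]/[HA] = (1.32 × 10^-3)² / 9.87 × 10^-2 = 1.77 × 10^-5
pKa = -log(1.77 × 10^-5) = 4.75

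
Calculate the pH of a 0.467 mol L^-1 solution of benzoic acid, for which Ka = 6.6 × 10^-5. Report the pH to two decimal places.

C6H5COOH ⇌ C6H5COO- + H+
Ka = [H+]²/(0.467 − [H+]) = 6.6 × 10^-5
Neglecting [H+] in the denominator: [H+] = √(6.6 × 10^-5 × 0.467) = 5.55 × 10^-3 M
([H+]/C₀ = 1.2% < 5%, so the approximation holds.)
pH = −log[H+] = −log(5.55 × 10^-3) = 2.26

pH = 2.26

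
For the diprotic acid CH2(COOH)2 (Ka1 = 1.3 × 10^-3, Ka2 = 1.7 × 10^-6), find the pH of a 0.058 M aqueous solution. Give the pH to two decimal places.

pH = 2.09

Ka1 ≫ Ka2, so treat the first dissociation as the only significant source of H+.
Ka1 = x²/(0.058 − x) = 1.3 × 10^-3
Solving the quadratic: x = (−Ka1 + √(Ka1² + 4·Ka1·C₀))/2 = 8.06 × 10^-3 M
pH = −log(8.06 × 10^-3) = 2.09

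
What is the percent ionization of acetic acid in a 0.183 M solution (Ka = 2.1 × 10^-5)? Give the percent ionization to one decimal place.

1.1%

CH3COOH ⇌ CH3COO- + H+; let x = [H+] at equilibrium.
x ≈ √(Ka·C₀) = √(2.1 × 10^-5 × 0.183) = 1.96 × 10^-3 M
Fraction ionized = 1.96 × 10^-3 / 0.183 = 0.0107 → 1.1%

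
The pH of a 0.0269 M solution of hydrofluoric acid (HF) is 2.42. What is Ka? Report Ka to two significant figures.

Ka = 6.3 × 10^-4

[H+] = 10^(-2.42) = 3.80 × 10^-3 M
At equilibrium [HA] = 0.0269 − 3.80 × 10^-3 = 2.31 × 10^-2 M
Ka = [H+][A-]/[HA] = (3.80 × 10^-3)² / 2.31 × 10^-2 = 6.3 × 10^-4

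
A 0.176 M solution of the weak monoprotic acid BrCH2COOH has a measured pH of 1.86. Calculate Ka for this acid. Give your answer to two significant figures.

[H+] = 10^(-1.86) = 1.38 × 10^-2 M
At equilibrium [HA] = 0.176 − 1.38 × 10^-2 = 1.62 × 10^-1 M
Ka = [H+][A-]/[HA] = (1.38 × 10^-2)² / 1.62 × 10^-1 = 1.2 × 10^-3

Ka = 1.2 × 10^-3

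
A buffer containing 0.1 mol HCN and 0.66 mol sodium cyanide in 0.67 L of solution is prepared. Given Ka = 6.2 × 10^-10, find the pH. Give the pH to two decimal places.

pKa = −log(6.2 × 10^-10) = 9.208
Using pH = pKa + log([base]/[acid]) with [base]/[acid] = 0.66/0.1:
pH = 9.208 + (+0.820) = 10.03

pH = 10.03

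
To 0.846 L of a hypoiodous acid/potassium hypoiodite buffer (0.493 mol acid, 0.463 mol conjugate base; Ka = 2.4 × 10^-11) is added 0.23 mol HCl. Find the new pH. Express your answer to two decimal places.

Added H+ converts OI- to HOI: HOI → 0.723 mol, OI- → 0.233 mol.
pKa = −log(2.4 × 10^-11) = 10.620
pH = pKa + log([A⁻]/[HA]) = 10.620 + log(0.233/0.723) = 10.620 -0.492

pH = 10.13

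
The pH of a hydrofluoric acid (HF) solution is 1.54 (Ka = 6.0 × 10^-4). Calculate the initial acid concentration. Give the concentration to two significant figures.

C₀ = 1.4 M

[H+] = 10^(-1.54) = 2.88 × 10^-2 M = x
Ka = x²/(C₀ − x) ⇒ C₀ = x + x²/Ka
C₀ = 2.88 × 10^-2 + (2.88 × 10^-2)²/(6.0 × 10^-4) = 1.41 M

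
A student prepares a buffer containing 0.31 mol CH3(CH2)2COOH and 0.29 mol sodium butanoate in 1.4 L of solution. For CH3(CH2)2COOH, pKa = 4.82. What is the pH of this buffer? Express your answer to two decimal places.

pH = 4.79

Using pH = pKa + log([base]/[acid]) with [base]/[acid] = 0.29/0.31:
pH = 4.82 + (-0.029) = 4.79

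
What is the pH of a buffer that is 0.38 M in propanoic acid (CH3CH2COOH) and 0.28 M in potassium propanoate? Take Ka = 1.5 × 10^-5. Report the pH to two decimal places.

pKa = −log(1.5 × 10^-5) = 4.824
pH = pKa + log([A⁻]/[HA]) = 4.824 + log(0.28/0.38)
pH = 4.824 + (-0.133) = 4.69

pH = 4.69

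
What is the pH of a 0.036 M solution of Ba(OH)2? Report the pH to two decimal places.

Ba(OH)2 is a strong base (each formula unit releases 2 OH-); [OH-] = 0.072 M.
pOH = -log(0.072) = 1.14
pH = 14.00 - 1.14 = 12.86

pH = 12.86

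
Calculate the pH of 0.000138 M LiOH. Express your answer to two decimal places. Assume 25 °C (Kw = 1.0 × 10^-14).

LiOH is a strong base; [OH-] = 0.000138 M.
pOH = -log(0.000138) = 3.86
pH = 14.00 - 3.86 = 10.14

pH = 10.14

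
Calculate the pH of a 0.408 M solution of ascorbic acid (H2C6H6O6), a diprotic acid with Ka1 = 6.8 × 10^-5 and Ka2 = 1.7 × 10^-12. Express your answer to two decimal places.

Ka1 ≫ Ka2, so treat the first dissociation as the only significant source of H+.
Ka1 = x²/(0.408 − x) = 6.8 × 10^-5
x ≈ √(6.8 × 10^-5 × 0.408) = 5.27 × 10^-3 M
pH = −log(5.27 × 10^-3) = 2.28

pH = 2.28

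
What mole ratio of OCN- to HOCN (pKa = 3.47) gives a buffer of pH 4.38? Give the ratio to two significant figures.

pH = pKa + log(r) ⇒ log(r) = 4.38 − 3.47 = +0.91
r = [OCN-]/[HOCN] = 10^(+0.91) = 8.13

ratio = 8.1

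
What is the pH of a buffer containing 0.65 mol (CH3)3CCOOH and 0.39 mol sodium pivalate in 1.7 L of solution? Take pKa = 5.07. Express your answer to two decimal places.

pH = 4.85

Using pH = pKa + log([base]/[acid]) with [base]/[acid] = 0.39/0.65:
pH = 5.07 + (-0.222) = 4.85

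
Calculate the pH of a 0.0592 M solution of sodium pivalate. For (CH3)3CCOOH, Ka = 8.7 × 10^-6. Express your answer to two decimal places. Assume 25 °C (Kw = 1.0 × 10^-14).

(CH3)3CCOO- is the conjugate base of the weak acid (CH3)3CCOOH.
Kb = Kw/Ka = 1.0×10^-14 / 8.7 × 10^-6 = 1.15 × 10^-9
Let x = [OH-] at equilibrium. Kb = x²/(0.0592 − x).
Assume x ≪ 0.0592: x ≈ √(1.15 × 10^-9 × 0.0592) = 8.25 × 10^-6 M
pOH = −log(8.25 × 10^-6) = 5.08; pH = 14.00 − 5.08 = 8.92

pH = 8.92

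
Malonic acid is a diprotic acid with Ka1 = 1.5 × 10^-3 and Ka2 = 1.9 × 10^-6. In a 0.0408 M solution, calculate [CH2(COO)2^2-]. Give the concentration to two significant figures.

1.9 × 10^-6 M

First ionization gives [H+] ≈ [CH2(COOH)COO-] = 7.11 × 10^-3 M.
Second step: Ka2 = [H+][CH2(COO)2^2-]/[CH2(COOH)COO-] ≈ [CH2(COO)2^2-] (since [H+] ≈ [CH2(COOH)COO-]).
So [CH2(COO)2^2-] ≈ Ka2.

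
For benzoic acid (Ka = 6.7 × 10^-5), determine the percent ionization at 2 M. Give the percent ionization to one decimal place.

0.6%

C6H5COOH ⇌ C6H5COO- + H+; let x = [H+] at equilibrium.
x ≈ √(Ka·C₀) = √(6.7 × 10^-5 × 2) = 1.16 × 10^-2 M
% ionization = x/C₀ × 100% = 1.16 × 10^-2/2 × 100% = 0.6%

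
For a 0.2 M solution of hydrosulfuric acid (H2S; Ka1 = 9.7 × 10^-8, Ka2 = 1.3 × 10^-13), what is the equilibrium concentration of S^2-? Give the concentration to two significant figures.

1.3 × 10^-13 M

First ionization gives [H+] ≈ [HS-] = 1.39 × 10^-4 M.
Second step: Ka2 = [H+][S^2-]/[HS-] ≈ [S^2-] (since [H+] ≈ [HS-]).
So [S^2-] ≈ Ka2.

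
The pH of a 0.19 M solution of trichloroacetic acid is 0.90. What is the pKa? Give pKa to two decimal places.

pKa = 0.61

[H+] = 10^(-0.90) = 1.26 × 10^-1 M
At equilibrium [HA] = 0.19 − 1.26 × 10^-1 = 6.40 × 10^-2 M
Ka = [H+][A-]/[HA] = (1.26 × 10^-1)² / 6.40 × 10^-2 = 2.48 × 10^-1
pKa = -log(2.48 × 10^-1) = 0.61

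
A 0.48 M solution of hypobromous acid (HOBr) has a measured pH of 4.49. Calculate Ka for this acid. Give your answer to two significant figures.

Ka = 2.2 × 10^-9

[H+] = 10^(-4.49) = 3.24 × 10^-5 M
At equilibrium [HA] = 0.48 − 3.24 × 10^-5 = 4.80 × 10^-1 M
Ka = [H+][A-]/[HA] = (3.24 × 10^-5)² / 4.80 × 10^-1 = 2.2 × 10^-9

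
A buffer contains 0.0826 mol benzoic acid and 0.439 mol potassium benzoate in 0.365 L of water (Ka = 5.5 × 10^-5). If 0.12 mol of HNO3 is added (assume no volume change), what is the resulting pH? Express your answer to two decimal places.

pH = 4.46

Added H+ converts C6H5COO- to C6H5COOH: C6H5COOH → 0.203 mol, C6H5COO- → 0.319 mol.
pKa = −log(5.5 × 10^-5) = 4.260
pH = pKa + log(n_C6H5COO-/n_C6H5COOH) = 4.260 + log(0.319/0.203) = 4.260 + (+0.196)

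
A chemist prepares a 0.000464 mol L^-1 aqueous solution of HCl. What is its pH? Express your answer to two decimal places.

pH = 3.33

HCl is a strong acid and dissociates completely, so [H+] = 0.000464 M.
pH = -log(0.000464) = 3.33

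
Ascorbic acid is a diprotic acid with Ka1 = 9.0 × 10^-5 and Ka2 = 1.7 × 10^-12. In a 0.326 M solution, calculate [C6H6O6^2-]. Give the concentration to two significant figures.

1.7 × 10^-12 M

First ionization gives [H+] ≈ [HC6H6O6-] = 5.42 × 10^-3 M.
Second step: Ka2 = [H+][C6H6O6^2-]/[HC6H6O6-] ≈ [C6H6O6^2-] (since [H+] ≈ [HC6H6O6-]).
So [C6H6O6^2-] ≈ Ka2.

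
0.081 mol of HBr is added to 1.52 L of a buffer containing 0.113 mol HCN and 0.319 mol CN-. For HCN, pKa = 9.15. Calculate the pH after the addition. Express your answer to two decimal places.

After neutralization: n(HCN) = 0.194 mol, n(CN-) = 0.238 mol.
pH = pKa + log(n_CN-/n_HCN) = 9.15 + log(0.238/0.194) = 9.15 + (+0.089)

pH = 9.24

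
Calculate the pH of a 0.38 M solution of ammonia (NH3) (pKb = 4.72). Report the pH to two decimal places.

NH3 + H2O ⇌ NH4+ + OH-
Kb = 10^(−4.72) = 1.91 × 10^-5
From the ICE table, Kb = x²/(0.38 − x) = 1.91 × 10^-5.
Assume x ≪ 0.38: x ≈ √(1.91 × 10^-5 × 0.38) = 2.69 × 10^-3 M
(x/C₀ = 0.71% < 5%, so the approximation holds.)
pOH = −log(2.69 × 10^-3) = 2.57; pH = 14.00 − 2.57 = 11.43

pH = 11.43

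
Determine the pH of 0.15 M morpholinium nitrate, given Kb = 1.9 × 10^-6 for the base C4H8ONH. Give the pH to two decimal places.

C4H8ONH2+ is the conjugate acid of the weak base C4H8ONH.
Ka = Kw/Kb = 1.0×10^-14 / 1.9 × 10^-6 = 5.26 × 10^-9
Ka = x²/(0.15 − x) = 5.26 × 10^-9
Neglecting x in the denominator: x = √(5.26 × 10^-9 × 0.15) = 2.81 × 10^-5 M
pH = −log[H+] = −log(2.81 × 10^-5) = 4.55

pH = 4.55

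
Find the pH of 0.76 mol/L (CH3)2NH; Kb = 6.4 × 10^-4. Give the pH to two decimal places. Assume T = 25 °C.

(CH3)2NH + H2O ⇌ (CH3)2NH2+ + OH-
Kb = x²/(0.76 − x) = 6.4 × 10^-4
Since Kb ≪ C₀, x ≈ √(Kb·C₀) = 2.21 × 10^-2 M.
pOH = −log(2.21 × 10^-2) = 1.66; pH = 14.00 − 1.66 = 12.34

pH = 12.34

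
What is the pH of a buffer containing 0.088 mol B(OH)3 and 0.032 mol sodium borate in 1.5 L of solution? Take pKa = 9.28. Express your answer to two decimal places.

pH = 8.84

pH = pKa + log([A⁻]/[HA]) = 9.28 + log(0.032/0.088)
pH = 9.28 + (-0.439) = 8.84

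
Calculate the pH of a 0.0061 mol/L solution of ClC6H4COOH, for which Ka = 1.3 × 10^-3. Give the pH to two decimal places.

ClC6H4COOH ⇌ ClC6H4COO- + H+
Let x = [H+] at equilibrium. Ka = x²/(0.0061 − x).
The 5% rule fails; solving x² + Ka·x − Ka·C₀ = 0 exactly:
x = (−Ka + √(Ka² + 4·Ka·C₀))/2 = 2.24 × 10^-3 M
pH = −log[H+] = −log(2.24 × 10^-3) = 2.65

pH = 2.65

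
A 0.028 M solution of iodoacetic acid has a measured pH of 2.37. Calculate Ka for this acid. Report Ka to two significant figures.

[H+] = 10^(-2.37) = 4.27 × 10^-3 M
At equilibrium [HA] = 0.028 − 4.27 × 10^-3 = 2.37 × 10^-2 M
Ka = [H+][A-]/[HA] = (4.27 × 10^-3)² / 2.37 × 10^-2 = 7.7 × 10^-4

Ka = 7.7 × 10^-4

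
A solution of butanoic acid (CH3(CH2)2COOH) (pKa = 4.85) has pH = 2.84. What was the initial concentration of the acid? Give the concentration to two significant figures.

[H+] = 10^(-2.84) = 1.45 × 10^-3 M = x
Ka = 10^(−4.85) = 1.41 × 10^-5
Ka = x²/(C₀ − x) ⇒ C₀ = x + x²/Ka
C₀ = 1.45 × 10^-3 + (1.45 × 10^-3)²/(1.41 × 10^-5) = 1.51 × 10^-1 M

C₀ = 1.5 × 10^-1 M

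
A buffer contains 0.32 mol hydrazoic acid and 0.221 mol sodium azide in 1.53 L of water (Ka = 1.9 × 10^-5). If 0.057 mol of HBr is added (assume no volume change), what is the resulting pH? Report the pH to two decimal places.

pH = 4.36

After neutralization: n(HN3) = 0.377 mol, n(N3-) = 0.164 mol.
pKa = −log(1.9 × 10^-5) = 4.721
pH = pKa + log([A⁻]/[HA]) = 4.721 + log(0.164/0.377) = 4.721 -0.361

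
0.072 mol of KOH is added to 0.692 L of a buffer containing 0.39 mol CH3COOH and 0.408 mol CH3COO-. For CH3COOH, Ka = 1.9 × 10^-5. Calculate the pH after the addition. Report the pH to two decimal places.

After neutralization: n(CH3COOH) = 0.318 mol, n(CH3COO-) = 0.48 mol.
pKa = −log(1.9 × 10^-5) = 4.721
Henderson–Hasselbalch with mole ratio 0.48/0.318: pH = 4.721 + (+0.179)

pH = 4.90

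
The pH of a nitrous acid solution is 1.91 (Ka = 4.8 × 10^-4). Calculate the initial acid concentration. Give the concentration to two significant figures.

C₀ = 3.3 × 10^-1 M

[H+] = 10^(-1.91) = 1.23 × 10^-2 M = x
Ka = x²/(C₀ − x) ⇒ C₀ = x + x²/Ka
C₀ = 1.23 × 10^-2 + (1.23 × 10^-2)²/(4.8 × 10^-4) = 3.27 × 10^-1 M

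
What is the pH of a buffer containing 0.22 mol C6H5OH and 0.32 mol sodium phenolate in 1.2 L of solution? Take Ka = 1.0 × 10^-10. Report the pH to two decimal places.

pH = 10.16

pKa = −log(1.0 × 10^-10) = 10.000
pH = pKa + log([A⁻]/[HA]) = 10.000 + log(0.32/0.22)
pH = 10.000 + (+0.163) = 10.16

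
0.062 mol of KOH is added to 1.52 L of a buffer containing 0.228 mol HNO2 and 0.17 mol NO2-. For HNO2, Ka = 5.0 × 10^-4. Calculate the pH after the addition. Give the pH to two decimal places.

pH = 3.45

After neutralization: n(HNO2) = 0.166 mol, n(NO2-) = 0.232 mol.
pKa = −log(5.0 × 10^-4) = 3.301
pH = pKa + log(n_NO2-/n_HNO2) = 3.301 + log(0.232/0.166) = 3.301 + (+0.145)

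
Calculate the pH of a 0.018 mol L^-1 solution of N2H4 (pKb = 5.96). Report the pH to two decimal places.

N2H4 + H2O ⇌ N2H5+ + OH-
Kb = 10^(−5.96) = 1.10 × 10^-6
From the ICE table, Kb = x²/(0.018 − x) = 1.10 × 10^-6.
Assume x ≪ 0.018: x ≈ √(1.10 × 10^-6 × 0.018) = 1.41 × 10^-4 M
(x/C₀ = 0.78% < 5%, so the approximation holds.)
pOH = −log(1.41 × 10^-4) = 3.85; pH = 14.00 − 3.85 = 10.15

pH = 10.15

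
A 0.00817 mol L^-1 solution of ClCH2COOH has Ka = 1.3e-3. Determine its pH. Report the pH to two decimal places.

pH = 2.57

ClCH2COOH ⇌ ClCH2COO- + H+
From the ICE table, Ka = [H+]²/(0.00817 − [H+]) = 1.3 × 10^-3.
The 5% rule fails; solving [H+]² + Ka·[H+] − Ka·C₀ = 0 exactly:
[H+] = (−Ka + √(Ka² + 4·Ka·C₀))/2 = 2.67 × 10^-3 M
pH = −log[H+] = −log(2.67 × 10^-3) = 2.57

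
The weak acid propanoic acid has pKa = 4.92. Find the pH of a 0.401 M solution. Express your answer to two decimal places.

CH3CH2COOH ⇌ CH3CH2COO- + H+
Ka = 10^(−4.92) = 1.20 × 10^-5
Ka = x²/(0.401 − x) = 1.20 × 10^-5
Assume x ≪ 0.401: x ≈ √(1.20 × 10^-5 × 0.401) = 2.19 × 10^-3 M
(x/C₀ = 0.55% < 5%, so the approximation holds.)
pH = −log(2.19 × 10^-3) = 2.66

pH = 2.66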